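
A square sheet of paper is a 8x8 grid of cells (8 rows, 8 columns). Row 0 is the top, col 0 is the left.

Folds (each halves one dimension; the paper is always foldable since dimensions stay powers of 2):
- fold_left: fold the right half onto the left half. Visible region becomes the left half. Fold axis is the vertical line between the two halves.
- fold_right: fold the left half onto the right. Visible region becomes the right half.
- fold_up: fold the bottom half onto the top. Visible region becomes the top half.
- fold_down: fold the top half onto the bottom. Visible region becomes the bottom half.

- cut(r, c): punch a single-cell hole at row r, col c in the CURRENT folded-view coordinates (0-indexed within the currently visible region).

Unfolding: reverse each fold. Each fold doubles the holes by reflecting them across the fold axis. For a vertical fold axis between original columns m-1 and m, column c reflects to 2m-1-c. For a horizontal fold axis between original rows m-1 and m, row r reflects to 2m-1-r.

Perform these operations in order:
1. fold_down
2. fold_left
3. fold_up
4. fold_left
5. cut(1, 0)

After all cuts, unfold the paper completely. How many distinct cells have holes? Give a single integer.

Answer: 16

Derivation:
Op 1 fold_down: fold axis h@4; visible region now rows[4,8) x cols[0,8) = 4x8
Op 2 fold_left: fold axis v@4; visible region now rows[4,8) x cols[0,4) = 4x4
Op 3 fold_up: fold axis h@6; visible region now rows[4,6) x cols[0,4) = 2x4
Op 4 fold_left: fold axis v@2; visible region now rows[4,6) x cols[0,2) = 2x2
Op 5 cut(1, 0): punch at orig (5,0); cuts so far [(5, 0)]; region rows[4,6) x cols[0,2) = 2x2
Unfold 1 (reflect across v@2): 2 holes -> [(5, 0), (5, 3)]
Unfold 2 (reflect across h@6): 4 holes -> [(5, 0), (5, 3), (6, 0), (6, 3)]
Unfold 3 (reflect across v@4): 8 holes -> [(5, 0), (5, 3), (5, 4), (5, 7), (6, 0), (6, 3), (6, 4), (6, 7)]
Unfold 4 (reflect across h@4): 16 holes -> [(1, 0), (1, 3), (1, 4), (1, 7), (2, 0), (2, 3), (2, 4), (2, 7), (5, 0), (5, 3), (5, 4), (5, 7), (6, 0), (6, 3), (6, 4), (6, 7)]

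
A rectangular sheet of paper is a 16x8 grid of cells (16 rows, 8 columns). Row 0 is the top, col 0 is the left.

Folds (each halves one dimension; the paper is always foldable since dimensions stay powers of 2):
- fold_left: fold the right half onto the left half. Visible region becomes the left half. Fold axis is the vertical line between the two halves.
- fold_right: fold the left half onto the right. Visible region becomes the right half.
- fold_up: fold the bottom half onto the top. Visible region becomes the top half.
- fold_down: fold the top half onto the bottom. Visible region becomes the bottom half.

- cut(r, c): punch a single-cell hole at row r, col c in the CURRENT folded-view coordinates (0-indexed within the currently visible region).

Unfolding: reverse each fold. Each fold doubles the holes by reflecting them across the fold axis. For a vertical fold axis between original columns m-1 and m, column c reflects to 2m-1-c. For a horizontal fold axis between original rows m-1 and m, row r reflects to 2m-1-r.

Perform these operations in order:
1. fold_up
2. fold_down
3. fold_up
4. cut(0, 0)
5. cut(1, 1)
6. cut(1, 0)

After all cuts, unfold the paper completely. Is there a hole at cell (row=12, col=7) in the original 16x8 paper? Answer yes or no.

Op 1 fold_up: fold axis h@8; visible region now rows[0,8) x cols[0,8) = 8x8
Op 2 fold_down: fold axis h@4; visible region now rows[4,8) x cols[0,8) = 4x8
Op 3 fold_up: fold axis h@6; visible region now rows[4,6) x cols[0,8) = 2x8
Op 4 cut(0, 0): punch at orig (4,0); cuts so far [(4, 0)]; region rows[4,6) x cols[0,8) = 2x8
Op 5 cut(1, 1): punch at orig (5,1); cuts so far [(4, 0), (5, 1)]; region rows[4,6) x cols[0,8) = 2x8
Op 6 cut(1, 0): punch at orig (5,0); cuts so far [(4, 0), (5, 0), (5, 1)]; region rows[4,6) x cols[0,8) = 2x8
Unfold 1 (reflect across h@6): 6 holes -> [(4, 0), (5, 0), (5, 1), (6, 0), (6, 1), (7, 0)]
Unfold 2 (reflect across h@4): 12 holes -> [(0, 0), (1, 0), (1, 1), (2, 0), (2, 1), (3, 0), (4, 0), (5, 0), (5, 1), (6, 0), (6, 1), (7, 0)]
Unfold 3 (reflect across h@8): 24 holes -> [(0, 0), (1, 0), (1, 1), (2, 0), (2, 1), (3, 0), (4, 0), (5, 0), (5, 1), (6, 0), (6, 1), (7, 0), (8, 0), (9, 0), (9, 1), (10, 0), (10, 1), (11, 0), (12, 0), (13, 0), (13, 1), (14, 0), (14, 1), (15, 0)]
Holes: [(0, 0), (1, 0), (1, 1), (2, 0), (2, 1), (3, 0), (4, 0), (5, 0), (5, 1), (6, 0), (6, 1), (7, 0), (8, 0), (9, 0), (9, 1), (10, 0), (10, 1), (11, 0), (12, 0), (13, 0), (13, 1), (14, 0), (14, 1), (15, 0)]

Answer: no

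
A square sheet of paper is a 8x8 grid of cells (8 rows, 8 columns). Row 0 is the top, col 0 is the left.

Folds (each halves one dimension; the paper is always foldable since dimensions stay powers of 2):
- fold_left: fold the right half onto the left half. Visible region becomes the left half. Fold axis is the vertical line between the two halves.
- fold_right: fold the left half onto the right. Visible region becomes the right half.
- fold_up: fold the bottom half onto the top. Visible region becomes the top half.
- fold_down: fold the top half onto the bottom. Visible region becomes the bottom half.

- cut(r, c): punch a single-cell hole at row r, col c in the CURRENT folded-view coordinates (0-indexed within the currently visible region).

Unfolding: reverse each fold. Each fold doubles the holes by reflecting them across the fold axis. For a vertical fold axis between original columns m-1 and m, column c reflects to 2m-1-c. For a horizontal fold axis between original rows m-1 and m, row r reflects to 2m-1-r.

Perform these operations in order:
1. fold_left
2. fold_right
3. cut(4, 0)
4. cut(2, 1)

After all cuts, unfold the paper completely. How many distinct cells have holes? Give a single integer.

Op 1 fold_left: fold axis v@4; visible region now rows[0,8) x cols[0,4) = 8x4
Op 2 fold_right: fold axis v@2; visible region now rows[0,8) x cols[2,4) = 8x2
Op 3 cut(4, 0): punch at orig (4,2); cuts so far [(4, 2)]; region rows[0,8) x cols[2,4) = 8x2
Op 4 cut(2, 1): punch at orig (2,3); cuts so far [(2, 3), (4, 2)]; region rows[0,8) x cols[2,4) = 8x2
Unfold 1 (reflect across v@2): 4 holes -> [(2, 0), (2, 3), (4, 1), (4, 2)]
Unfold 2 (reflect across v@4): 8 holes -> [(2, 0), (2, 3), (2, 4), (2, 7), (4, 1), (4, 2), (4, 5), (4, 6)]

Answer: 8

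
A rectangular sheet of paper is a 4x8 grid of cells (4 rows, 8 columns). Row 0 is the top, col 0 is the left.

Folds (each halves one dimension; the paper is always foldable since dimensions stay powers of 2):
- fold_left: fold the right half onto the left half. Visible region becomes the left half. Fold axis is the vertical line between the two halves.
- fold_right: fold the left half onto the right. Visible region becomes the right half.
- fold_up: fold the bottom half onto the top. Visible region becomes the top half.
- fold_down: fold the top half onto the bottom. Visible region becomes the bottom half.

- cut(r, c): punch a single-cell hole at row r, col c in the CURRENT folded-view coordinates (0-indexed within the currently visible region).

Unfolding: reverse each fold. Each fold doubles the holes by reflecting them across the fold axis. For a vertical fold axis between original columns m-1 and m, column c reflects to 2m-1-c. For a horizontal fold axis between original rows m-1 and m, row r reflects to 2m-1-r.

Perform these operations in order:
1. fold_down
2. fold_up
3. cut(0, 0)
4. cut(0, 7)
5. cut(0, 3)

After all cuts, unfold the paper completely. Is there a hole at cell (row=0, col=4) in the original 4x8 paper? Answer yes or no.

Op 1 fold_down: fold axis h@2; visible region now rows[2,4) x cols[0,8) = 2x8
Op 2 fold_up: fold axis h@3; visible region now rows[2,3) x cols[0,8) = 1x8
Op 3 cut(0, 0): punch at orig (2,0); cuts so far [(2, 0)]; region rows[2,3) x cols[0,8) = 1x8
Op 4 cut(0, 7): punch at orig (2,7); cuts so far [(2, 0), (2, 7)]; region rows[2,3) x cols[0,8) = 1x8
Op 5 cut(0, 3): punch at orig (2,3); cuts so far [(2, 0), (2, 3), (2, 7)]; region rows[2,3) x cols[0,8) = 1x8
Unfold 1 (reflect across h@3): 6 holes -> [(2, 0), (2, 3), (2, 7), (3, 0), (3, 3), (3, 7)]
Unfold 2 (reflect across h@2): 12 holes -> [(0, 0), (0, 3), (0, 7), (1, 0), (1, 3), (1, 7), (2, 0), (2, 3), (2, 7), (3, 0), (3, 3), (3, 7)]
Holes: [(0, 0), (0, 3), (0, 7), (1, 0), (1, 3), (1, 7), (2, 0), (2, 3), (2, 7), (3, 0), (3, 3), (3, 7)]

Answer: no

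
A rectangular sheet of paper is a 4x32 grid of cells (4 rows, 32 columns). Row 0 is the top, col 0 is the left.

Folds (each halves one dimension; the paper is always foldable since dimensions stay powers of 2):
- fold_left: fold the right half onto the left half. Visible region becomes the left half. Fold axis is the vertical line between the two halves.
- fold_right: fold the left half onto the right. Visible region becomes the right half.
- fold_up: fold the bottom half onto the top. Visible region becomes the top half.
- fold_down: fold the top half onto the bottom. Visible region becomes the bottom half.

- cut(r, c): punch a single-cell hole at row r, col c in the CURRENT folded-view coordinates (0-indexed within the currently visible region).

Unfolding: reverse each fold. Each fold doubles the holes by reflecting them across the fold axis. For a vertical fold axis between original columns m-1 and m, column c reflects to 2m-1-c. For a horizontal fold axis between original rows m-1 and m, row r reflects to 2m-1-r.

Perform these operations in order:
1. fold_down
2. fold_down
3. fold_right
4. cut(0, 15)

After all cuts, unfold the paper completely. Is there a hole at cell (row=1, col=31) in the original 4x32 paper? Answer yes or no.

Op 1 fold_down: fold axis h@2; visible region now rows[2,4) x cols[0,32) = 2x32
Op 2 fold_down: fold axis h@3; visible region now rows[3,4) x cols[0,32) = 1x32
Op 3 fold_right: fold axis v@16; visible region now rows[3,4) x cols[16,32) = 1x16
Op 4 cut(0, 15): punch at orig (3,31); cuts so far [(3, 31)]; region rows[3,4) x cols[16,32) = 1x16
Unfold 1 (reflect across v@16): 2 holes -> [(3, 0), (3, 31)]
Unfold 2 (reflect across h@3): 4 holes -> [(2, 0), (2, 31), (3, 0), (3, 31)]
Unfold 3 (reflect across h@2): 8 holes -> [(0, 0), (0, 31), (1, 0), (1, 31), (2, 0), (2, 31), (3, 0), (3, 31)]
Holes: [(0, 0), (0, 31), (1, 0), (1, 31), (2, 0), (2, 31), (3, 0), (3, 31)]

Answer: yes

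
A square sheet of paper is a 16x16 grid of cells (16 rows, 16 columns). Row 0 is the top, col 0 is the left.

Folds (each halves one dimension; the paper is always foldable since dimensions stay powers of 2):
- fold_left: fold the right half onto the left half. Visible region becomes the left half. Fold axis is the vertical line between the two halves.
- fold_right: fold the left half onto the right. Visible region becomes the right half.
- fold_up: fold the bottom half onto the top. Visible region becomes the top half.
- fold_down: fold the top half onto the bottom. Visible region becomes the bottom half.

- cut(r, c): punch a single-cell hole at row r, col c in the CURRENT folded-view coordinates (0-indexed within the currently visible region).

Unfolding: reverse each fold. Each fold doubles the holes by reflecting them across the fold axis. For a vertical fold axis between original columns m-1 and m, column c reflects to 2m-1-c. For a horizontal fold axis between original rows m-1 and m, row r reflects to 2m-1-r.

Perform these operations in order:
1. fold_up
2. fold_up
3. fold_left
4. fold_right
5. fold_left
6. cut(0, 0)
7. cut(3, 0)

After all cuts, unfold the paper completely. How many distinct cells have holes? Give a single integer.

Op 1 fold_up: fold axis h@8; visible region now rows[0,8) x cols[0,16) = 8x16
Op 2 fold_up: fold axis h@4; visible region now rows[0,4) x cols[0,16) = 4x16
Op 3 fold_left: fold axis v@8; visible region now rows[0,4) x cols[0,8) = 4x8
Op 4 fold_right: fold axis v@4; visible region now rows[0,4) x cols[4,8) = 4x4
Op 5 fold_left: fold axis v@6; visible region now rows[0,4) x cols[4,6) = 4x2
Op 6 cut(0, 0): punch at orig (0,4); cuts so far [(0, 4)]; region rows[0,4) x cols[4,6) = 4x2
Op 7 cut(3, 0): punch at orig (3,4); cuts so far [(0, 4), (3, 4)]; region rows[0,4) x cols[4,6) = 4x2
Unfold 1 (reflect across v@6): 4 holes -> [(0, 4), (0, 7), (3, 4), (3, 7)]
Unfold 2 (reflect across v@4): 8 holes -> [(0, 0), (0, 3), (0, 4), (0, 7), (3, 0), (3, 3), (3, 4), (3, 7)]
Unfold 3 (reflect across v@8): 16 holes -> [(0, 0), (0, 3), (0, 4), (0, 7), (0, 8), (0, 11), (0, 12), (0, 15), (3, 0), (3, 3), (3, 4), (3, 7), (3, 8), (3, 11), (3, 12), (3, 15)]
Unfold 4 (reflect across h@4): 32 holes -> [(0, 0), (0, 3), (0, 4), (0, 7), (0, 8), (0, 11), (0, 12), (0, 15), (3, 0), (3, 3), (3, 4), (3, 7), (3, 8), (3, 11), (3, 12), (3, 15), (4, 0), (4, 3), (4, 4), (4, 7), (4, 8), (4, 11), (4, 12), (4, 15), (7, 0), (7, 3), (7, 4), (7, 7), (7, 8), (7, 11), (7, 12), (7, 15)]
Unfold 5 (reflect across h@8): 64 holes -> [(0, 0), (0, 3), (0, 4), (0, 7), (0, 8), (0, 11), (0, 12), (0, 15), (3, 0), (3, 3), (3, 4), (3, 7), (3, 8), (3, 11), (3, 12), (3, 15), (4, 0), (4, 3), (4, 4), (4, 7), (4, 8), (4, 11), (4, 12), (4, 15), (7, 0), (7, 3), (7, 4), (7, 7), (7, 8), (7, 11), (7, 12), (7, 15), (8, 0), (8, 3), (8, 4), (8, 7), (8, 8), (8, 11), (8, 12), (8, 15), (11, 0), (11, 3), (11, 4), (11, 7), (11, 8), (11, 11), (11, 12), (11, 15), (12, 0), (12, 3), (12, 4), (12, 7), (12, 8), (12, 11), (12, 12), (12, 15), (15, 0), (15, 3), (15, 4), (15, 7), (15, 8), (15, 11), (15, 12), (15, 15)]

Answer: 64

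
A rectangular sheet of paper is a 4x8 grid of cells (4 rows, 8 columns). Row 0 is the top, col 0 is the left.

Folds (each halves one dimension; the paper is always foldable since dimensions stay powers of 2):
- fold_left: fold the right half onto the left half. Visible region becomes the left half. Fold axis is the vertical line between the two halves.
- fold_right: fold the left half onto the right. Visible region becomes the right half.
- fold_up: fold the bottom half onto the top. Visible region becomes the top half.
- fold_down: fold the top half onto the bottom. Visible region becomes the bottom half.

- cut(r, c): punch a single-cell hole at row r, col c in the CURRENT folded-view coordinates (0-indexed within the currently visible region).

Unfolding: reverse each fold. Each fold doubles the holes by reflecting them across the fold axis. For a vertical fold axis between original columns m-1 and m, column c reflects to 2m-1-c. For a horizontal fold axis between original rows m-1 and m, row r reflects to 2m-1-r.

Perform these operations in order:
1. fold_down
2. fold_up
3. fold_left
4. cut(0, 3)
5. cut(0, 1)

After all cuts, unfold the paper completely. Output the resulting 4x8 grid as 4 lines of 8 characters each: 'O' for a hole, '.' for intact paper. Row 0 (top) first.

Answer: .O.OO.O.
.O.OO.O.
.O.OO.O.
.O.OO.O.

Derivation:
Op 1 fold_down: fold axis h@2; visible region now rows[2,4) x cols[0,8) = 2x8
Op 2 fold_up: fold axis h@3; visible region now rows[2,3) x cols[0,8) = 1x8
Op 3 fold_left: fold axis v@4; visible region now rows[2,3) x cols[0,4) = 1x4
Op 4 cut(0, 3): punch at orig (2,3); cuts so far [(2, 3)]; region rows[2,3) x cols[0,4) = 1x4
Op 5 cut(0, 1): punch at orig (2,1); cuts so far [(2, 1), (2, 3)]; region rows[2,3) x cols[0,4) = 1x4
Unfold 1 (reflect across v@4): 4 holes -> [(2, 1), (2, 3), (2, 4), (2, 6)]
Unfold 2 (reflect across h@3): 8 holes -> [(2, 1), (2, 3), (2, 4), (2, 6), (3, 1), (3, 3), (3, 4), (3, 6)]
Unfold 3 (reflect across h@2): 16 holes -> [(0, 1), (0, 3), (0, 4), (0, 6), (1, 1), (1, 3), (1, 4), (1, 6), (2, 1), (2, 3), (2, 4), (2, 6), (3, 1), (3, 3), (3, 4), (3, 6)]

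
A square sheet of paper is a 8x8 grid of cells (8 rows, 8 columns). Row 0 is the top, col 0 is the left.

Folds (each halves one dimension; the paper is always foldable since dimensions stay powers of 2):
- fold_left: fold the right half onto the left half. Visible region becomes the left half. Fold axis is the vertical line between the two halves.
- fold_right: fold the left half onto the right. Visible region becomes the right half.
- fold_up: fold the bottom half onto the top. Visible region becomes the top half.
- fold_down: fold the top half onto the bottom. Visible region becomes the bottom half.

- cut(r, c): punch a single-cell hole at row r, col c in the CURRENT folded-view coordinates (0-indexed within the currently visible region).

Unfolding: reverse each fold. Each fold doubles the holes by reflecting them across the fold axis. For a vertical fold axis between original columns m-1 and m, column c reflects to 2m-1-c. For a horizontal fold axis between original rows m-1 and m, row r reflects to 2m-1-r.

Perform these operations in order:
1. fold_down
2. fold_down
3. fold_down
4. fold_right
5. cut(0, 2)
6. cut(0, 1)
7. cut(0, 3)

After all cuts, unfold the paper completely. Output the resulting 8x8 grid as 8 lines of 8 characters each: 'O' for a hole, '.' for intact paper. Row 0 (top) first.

Op 1 fold_down: fold axis h@4; visible region now rows[4,8) x cols[0,8) = 4x8
Op 2 fold_down: fold axis h@6; visible region now rows[6,8) x cols[0,8) = 2x8
Op 3 fold_down: fold axis h@7; visible region now rows[7,8) x cols[0,8) = 1x8
Op 4 fold_right: fold axis v@4; visible region now rows[7,8) x cols[4,8) = 1x4
Op 5 cut(0, 2): punch at orig (7,6); cuts so far [(7, 6)]; region rows[7,8) x cols[4,8) = 1x4
Op 6 cut(0, 1): punch at orig (7,5); cuts so far [(7, 5), (7, 6)]; region rows[7,8) x cols[4,8) = 1x4
Op 7 cut(0, 3): punch at orig (7,7); cuts so far [(7, 5), (7, 6), (7, 7)]; region rows[7,8) x cols[4,8) = 1x4
Unfold 1 (reflect across v@4): 6 holes -> [(7, 0), (7, 1), (7, 2), (7, 5), (7, 6), (7, 7)]
Unfold 2 (reflect across h@7): 12 holes -> [(6, 0), (6, 1), (6, 2), (6, 5), (6, 6), (6, 7), (7, 0), (7, 1), (7, 2), (7, 5), (7, 6), (7, 7)]
Unfold 3 (reflect across h@6): 24 holes -> [(4, 0), (4, 1), (4, 2), (4, 5), (4, 6), (4, 7), (5, 0), (5, 1), (5, 2), (5, 5), (5, 6), (5, 7), (6, 0), (6, 1), (6, 2), (6, 5), (6, 6), (6, 7), (7, 0), (7, 1), (7, 2), (7, 5), (7, 6), (7, 7)]
Unfold 4 (reflect across h@4): 48 holes -> [(0, 0), (0, 1), (0, 2), (0, 5), (0, 6), (0, 7), (1, 0), (1, 1), (1, 2), (1, 5), (1, 6), (1, 7), (2, 0), (2, 1), (2, 2), (2, 5), (2, 6), (2, 7), (3, 0), (3, 1), (3, 2), (3, 5), (3, 6), (3, 7), (4, 0), (4, 1), (4, 2), (4, 5), (4, 6), (4, 7), (5, 0), (5, 1), (5, 2), (5, 5), (5, 6), (5, 7), (6, 0), (6, 1), (6, 2), (6, 5), (6, 6), (6, 7), (7, 0), (7, 1), (7, 2), (7, 5), (7, 6), (7, 7)]

Answer: OOO..OOO
OOO..OOO
OOO..OOO
OOO..OOO
OOO..OOO
OOO..OOO
OOO..OOO
OOO..OOO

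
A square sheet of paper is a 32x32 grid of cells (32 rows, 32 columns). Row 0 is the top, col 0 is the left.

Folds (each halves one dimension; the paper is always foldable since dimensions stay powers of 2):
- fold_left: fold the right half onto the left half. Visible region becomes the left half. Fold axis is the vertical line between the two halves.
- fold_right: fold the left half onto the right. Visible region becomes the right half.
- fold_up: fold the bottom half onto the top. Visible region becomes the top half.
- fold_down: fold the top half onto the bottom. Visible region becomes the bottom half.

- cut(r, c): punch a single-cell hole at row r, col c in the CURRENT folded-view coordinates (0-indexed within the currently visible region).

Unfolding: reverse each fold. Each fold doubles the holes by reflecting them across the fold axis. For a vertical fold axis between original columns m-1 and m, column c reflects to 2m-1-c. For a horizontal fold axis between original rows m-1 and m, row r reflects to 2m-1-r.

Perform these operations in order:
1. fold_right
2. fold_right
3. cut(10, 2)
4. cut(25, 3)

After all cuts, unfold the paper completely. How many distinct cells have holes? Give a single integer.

Answer: 8

Derivation:
Op 1 fold_right: fold axis v@16; visible region now rows[0,32) x cols[16,32) = 32x16
Op 2 fold_right: fold axis v@24; visible region now rows[0,32) x cols[24,32) = 32x8
Op 3 cut(10, 2): punch at orig (10,26); cuts so far [(10, 26)]; region rows[0,32) x cols[24,32) = 32x8
Op 4 cut(25, 3): punch at orig (25,27); cuts so far [(10, 26), (25, 27)]; region rows[0,32) x cols[24,32) = 32x8
Unfold 1 (reflect across v@24): 4 holes -> [(10, 21), (10, 26), (25, 20), (25, 27)]
Unfold 2 (reflect across v@16): 8 holes -> [(10, 5), (10, 10), (10, 21), (10, 26), (25, 4), (25, 11), (25, 20), (25, 27)]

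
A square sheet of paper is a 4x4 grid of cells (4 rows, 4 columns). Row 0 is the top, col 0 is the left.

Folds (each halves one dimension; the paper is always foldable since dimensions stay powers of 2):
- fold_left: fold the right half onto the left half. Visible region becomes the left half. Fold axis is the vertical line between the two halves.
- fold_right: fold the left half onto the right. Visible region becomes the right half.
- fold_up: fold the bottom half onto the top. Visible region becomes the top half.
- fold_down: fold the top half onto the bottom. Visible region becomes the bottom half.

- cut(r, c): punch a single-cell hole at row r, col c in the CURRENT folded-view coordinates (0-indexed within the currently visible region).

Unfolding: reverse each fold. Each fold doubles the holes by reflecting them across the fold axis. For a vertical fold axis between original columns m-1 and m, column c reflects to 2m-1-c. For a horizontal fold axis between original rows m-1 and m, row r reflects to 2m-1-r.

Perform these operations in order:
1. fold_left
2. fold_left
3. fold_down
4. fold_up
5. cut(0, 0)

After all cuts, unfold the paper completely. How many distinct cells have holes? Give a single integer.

Answer: 16

Derivation:
Op 1 fold_left: fold axis v@2; visible region now rows[0,4) x cols[0,2) = 4x2
Op 2 fold_left: fold axis v@1; visible region now rows[0,4) x cols[0,1) = 4x1
Op 3 fold_down: fold axis h@2; visible region now rows[2,4) x cols[0,1) = 2x1
Op 4 fold_up: fold axis h@3; visible region now rows[2,3) x cols[0,1) = 1x1
Op 5 cut(0, 0): punch at orig (2,0); cuts so far [(2, 0)]; region rows[2,3) x cols[0,1) = 1x1
Unfold 1 (reflect across h@3): 2 holes -> [(2, 0), (3, 0)]
Unfold 2 (reflect across h@2): 4 holes -> [(0, 0), (1, 0), (2, 0), (3, 0)]
Unfold 3 (reflect across v@1): 8 holes -> [(0, 0), (0, 1), (1, 0), (1, 1), (2, 0), (2, 1), (3, 0), (3, 1)]
Unfold 4 (reflect across v@2): 16 holes -> [(0, 0), (0, 1), (0, 2), (0, 3), (1, 0), (1, 1), (1, 2), (1, 3), (2, 0), (2, 1), (2, 2), (2, 3), (3, 0), (3, 1), (3, 2), (3, 3)]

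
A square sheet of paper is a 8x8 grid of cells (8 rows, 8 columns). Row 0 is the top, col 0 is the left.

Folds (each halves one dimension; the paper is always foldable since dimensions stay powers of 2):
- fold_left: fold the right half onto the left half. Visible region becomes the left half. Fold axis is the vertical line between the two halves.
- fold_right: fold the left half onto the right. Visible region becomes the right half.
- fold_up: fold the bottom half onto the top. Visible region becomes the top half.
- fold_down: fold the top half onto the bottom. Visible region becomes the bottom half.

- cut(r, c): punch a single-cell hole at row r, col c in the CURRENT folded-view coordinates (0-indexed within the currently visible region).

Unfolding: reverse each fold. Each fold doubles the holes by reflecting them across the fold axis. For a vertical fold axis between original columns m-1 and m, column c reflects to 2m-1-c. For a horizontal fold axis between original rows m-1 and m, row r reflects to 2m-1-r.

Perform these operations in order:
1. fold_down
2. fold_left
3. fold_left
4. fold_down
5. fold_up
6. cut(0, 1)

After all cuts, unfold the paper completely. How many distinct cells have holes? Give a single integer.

Op 1 fold_down: fold axis h@4; visible region now rows[4,8) x cols[0,8) = 4x8
Op 2 fold_left: fold axis v@4; visible region now rows[4,8) x cols[0,4) = 4x4
Op 3 fold_left: fold axis v@2; visible region now rows[4,8) x cols[0,2) = 4x2
Op 4 fold_down: fold axis h@6; visible region now rows[6,8) x cols[0,2) = 2x2
Op 5 fold_up: fold axis h@7; visible region now rows[6,7) x cols[0,2) = 1x2
Op 6 cut(0, 1): punch at orig (6,1); cuts so far [(6, 1)]; region rows[6,7) x cols[0,2) = 1x2
Unfold 1 (reflect across h@7): 2 holes -> [(6, 1), (7, 1)]
Unfold 2 (reflect across h@6): 4 holes -> [(4, 1), (5, 1), (6, 1), (7, 1)]
Unfold 3 (reflect across v@2): 8 holes -> [(4, 1), (4, 2), (5, 1), (5, 2), (6, 1), (6, 2), (7, 1), (7, 2)]
Unfold 4 (reflect across v@4): 16 holes -> [(4, 1), (4, 2), (4, 5), (4, 6), (5, 1), (5, 2), (5, 5), (5, 6), (6, 1), (6, 2), (6, 5), (6, 6), (7, 1), (7, 2), (7, 5), (7, 6)]
Unfold 5 (reflect across h@4): 32 holes -> [(0, 1), (0, 2), (0, 5), (0, 6), (1, 1), (1, 2), (1, 5), (1, 6), (2, 1), (2, 2), (2, 5), (2, 6), (3, 1), (3, 2), (3, 5), (3, 6), (4, 1), (4, 2), (4, 5), (4, 6), (5, 1), (5, 2), (5, 5), (5, 6), (6, 1), (6, 2), (6, 5), (6, 6), (7, 1), (7, 2), (7, 5), (7, 6)]

Answer: 32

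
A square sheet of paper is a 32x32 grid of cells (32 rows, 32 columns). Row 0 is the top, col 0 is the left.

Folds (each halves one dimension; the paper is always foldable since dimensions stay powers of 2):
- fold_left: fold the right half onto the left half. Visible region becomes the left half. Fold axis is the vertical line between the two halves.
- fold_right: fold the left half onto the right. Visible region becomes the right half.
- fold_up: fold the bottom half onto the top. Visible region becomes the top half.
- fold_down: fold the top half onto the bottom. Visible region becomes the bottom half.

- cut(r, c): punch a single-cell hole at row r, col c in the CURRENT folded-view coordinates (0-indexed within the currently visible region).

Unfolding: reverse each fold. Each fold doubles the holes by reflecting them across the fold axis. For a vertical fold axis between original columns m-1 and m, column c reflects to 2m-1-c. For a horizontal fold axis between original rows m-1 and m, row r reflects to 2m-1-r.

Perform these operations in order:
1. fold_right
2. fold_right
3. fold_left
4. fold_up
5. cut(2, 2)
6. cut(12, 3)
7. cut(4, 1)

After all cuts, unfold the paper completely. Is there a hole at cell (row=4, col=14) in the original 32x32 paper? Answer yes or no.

Op 1 fold_right: fold axis v@16; visible region now rows[0,32) x cols[16,32) = 32x16
Op 2 fold_right: fold axis v@24; visible region now rows[0,32) x cols[24,32) = 32x8
Op 3 fold_left: fold axis v@28; visible region now rows[0,32) x cols[24,28) = 32x4
Op 4 fold_up: fold axis h@16; visible region now rows[0,16) x cols[24,28) = 16x4
Op 5 cut(2, 2): punch at orig (2,26); cuts so far [(2, 26)]; region rows[0,16) x cols[24,28) = 16x4
Op 6 cut(12, 3): punch at orig (12,27); cuts so far [(2, 26), (12, 27)]; region rows[0,16) x cols[24,28) = 16x4
Op 7 cut(4, 1): punch at orig (4,25); cuts so far [(2, 26), (4, 25), (12, 27)]; region rows[0,16) x cols[24,28) = 16x4
Unfold 1 (reflect across h@16): 6 holes -> [(2, 26), (4, 25), (12, 27), (19, 27), (27, 25), (29, 26)]
Unfold 2 (reflect across v@28): 12 holes -> [(2, 26), (2, 29), (4, 25), (4, 30), (12, 27), (12, 28), (19, 27), (19, 28), (27, 25), (27, 30), (29, 26), (29, 29)]
Unfold 3 (reflect across v@24): 24 holes -> [(2, 18), (2, 21), (2, 26), (2, 29), (4, 17), (4, 22), (4, 25), (4, 30), (12, 19), (12, 20), (12, 27), (12, 28), (19, 19), (19, 20), (19, 27), (19, 28), (27, 17), (27, 22), (27, 25), (27, 30), (29, 18), (29, 21), (29, 26), (29, 29)]
Unfold 4 (reflect across v@16): 48 holes -> [(2, 2), (2, 5), (2, 10), (2, 13), (2, 18), (2, 21), (2, 26), (2, 29), (4, 1), (4, 6), (4, 9), (4, 14), (4, 17), (4, 22), (4, 25), (4, 30), (12, 3), (12, 4), (12, 11), (12, 12), (12, 19), (12, 20), (12, 27), (12, 28), (19, 3), (19, 4), (19, 11), (19, 12), (19, 19), (19, 20), (19, 27), (19, 28), (27, 1), (27, 6), (27, 9), (27, 14), (27, 17), (27, 22), (27, 25), (27, 30), (29, 2), (29, 5), (29, 10), (29, 13), (29, 18), (29, 21), (29, 26), (29, 29)]
Holes: [(2, 2), (2, 5), (2, 10), (2, 13), (2, 18), (2, 21), (2, 26), (2, 29), (4, 1), (4, 6), (4, 9), (4, 14), (4, 17), (4, 22), (4, 25), (4, 30), (12, 3), (12, 4), (12, 11), (12, 12), (12, 19), (12, 20), (12, 27), (12, 28), (19, 3), (19, 4), (19, 11), (19, 12), (19, 19), (19, 20), (19, 27), (19, 28), (27, 1), (27, 6), (27, 9), (27, 14), (27, 17), (27, 22), (27, 25), (27, 30), (29, 2), (29, 5), (29, 10), (29, 13), (29, 18), (29, 21), (29, 26), (29, 29)]

Answer: yes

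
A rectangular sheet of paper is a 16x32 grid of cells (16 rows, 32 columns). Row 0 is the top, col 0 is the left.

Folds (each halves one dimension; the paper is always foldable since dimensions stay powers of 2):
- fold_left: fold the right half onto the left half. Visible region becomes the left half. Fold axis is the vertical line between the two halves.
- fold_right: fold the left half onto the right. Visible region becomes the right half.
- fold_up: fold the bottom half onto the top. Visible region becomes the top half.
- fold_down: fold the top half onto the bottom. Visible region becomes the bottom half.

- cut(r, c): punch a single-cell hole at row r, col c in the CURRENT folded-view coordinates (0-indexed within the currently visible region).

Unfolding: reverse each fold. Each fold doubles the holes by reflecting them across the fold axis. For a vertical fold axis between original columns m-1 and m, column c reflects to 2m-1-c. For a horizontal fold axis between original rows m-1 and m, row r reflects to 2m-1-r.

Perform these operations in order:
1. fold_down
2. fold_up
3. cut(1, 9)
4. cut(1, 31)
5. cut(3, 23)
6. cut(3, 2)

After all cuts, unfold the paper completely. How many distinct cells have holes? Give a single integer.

Answer: 16

Derivation:
Op 1 fold_down: fold axis h@8; visible region now rows[8,16) x cols[0,32) = 8x32
Op 2 fold_up: fold axis h@12; visible region now rows[8,12) x cols[0,32) = 4x32
Op 3 cut(1, 9): punch at orig (9,9); cuts so far [(9, 9)]; region rows[8,12) x cols[0,32) = 4x32
Op 4 cut(1, 31): punch at orig (9,31); cuts so far [(9, 9), (9, 31)]; region rows[8,12) x cols[0,32) = 4x32
Op 5 cut(3, 23): punch at orig (11,23); cuts so far [(9, 9), (9, 31), (11, 23)]; region rows[8,12) x cols[0,32) = 4x32
Op 6 cut(3, 2): punch at orig (11,2); cuts so far [(9, 9), (9, 31), (11, 2), (11, 23)]; region rows[8,12) x cols[0,32) = 4x32
Unfold 1 (reflect across h@12): 8 holes -> [(9, 9), (9, 31), (11, 2), (11, 23), (12, 2), (12, 23), (14, 9), (14, 31)]
Unfold 2 (reflect across h@8): 16 holes -> [(1, 9), (1, 31), (3, 2), (3, 23), (4, 2), (4, 23), (6, 9), (6, 31), (9, 9), (9, 31), (11, 2), (11, 23), (12, 2), (12, 23), (14, 9), (14, 31)]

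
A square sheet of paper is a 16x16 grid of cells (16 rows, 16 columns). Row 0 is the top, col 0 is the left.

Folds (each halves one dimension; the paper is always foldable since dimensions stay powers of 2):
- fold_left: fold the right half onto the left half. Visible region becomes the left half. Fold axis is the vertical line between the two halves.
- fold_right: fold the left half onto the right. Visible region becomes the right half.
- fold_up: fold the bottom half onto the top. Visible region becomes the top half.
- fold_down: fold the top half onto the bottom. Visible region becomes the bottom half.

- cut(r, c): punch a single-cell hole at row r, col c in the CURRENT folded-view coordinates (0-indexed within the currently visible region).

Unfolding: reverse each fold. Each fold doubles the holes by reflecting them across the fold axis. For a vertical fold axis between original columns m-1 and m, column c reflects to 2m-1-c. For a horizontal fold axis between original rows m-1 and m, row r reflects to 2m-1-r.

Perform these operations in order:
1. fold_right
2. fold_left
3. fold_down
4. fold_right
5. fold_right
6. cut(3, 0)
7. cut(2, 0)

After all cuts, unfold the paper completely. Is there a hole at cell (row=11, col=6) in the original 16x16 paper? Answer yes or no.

Op 1 fold_right: fold axis v@8; visible region now rows[0,16) x cols[8,16) = 16x8
Op 2 fold_left: fold axis v@12; visible region now rows[0,16) x cols[8,12) = 16x4
Op 3 fold_down: fold axis h@8; visible region now rows[8,16) x cols[8,12) = 8x4
Op 4 fold_right: fold axis v@10; visible region now rows[8,16) x cols[10,12) = 8x2
Op 5 fold_right: fold axis v@11; visible region now rows[8,16) x cols[11,12) = 8x1
Op 6 cut(3, 0): punch at orig (11,11); cuts so far [(11, 11)]; region rows[8,16) x cols[11,12) = 8x1
Op 7 cut(2, 0): punch at orig (10,11); cuts so far [(10, 11), (11, 11)]; region rows[8,16) x cols[11,12) = 8x1
Unfold 1 (reflect across v@11): 4 holes -> [(10, 10), (10, 11), (11, 10), (11, 11)]
Unfold 2 (reflect across v@10): 8 holes -> [(10, 8), (10, 9), (10, 10), (10, 11), (11, 8), (11, 9), (11, 10), (11, 11)]
Unfold 3 (reflect across h@8): 16 holes -> [(4, 8), (4, 9), (4, 10), (4, 11), (5, 8), (5, 9), (5, 10), (5, 11), (10, 8), (10, 9), (10, 10), (10, 11), (11, 8), (11, 9), (11, 10), (11, 11)]
Unfold 4 (reflect across v@12): 32 holes -> [(4, 8), (4, 9), (4, 10), (4, 11), (4, 12), (4, 13), (4, 14), (4, 15), (5, 8), (5, 9), (5, 10), (5, 11), (5, 12), (5, 13), (5, 14), (5, 15), (10, 8), (10, 9), (10, 10), (10, 11), (10, 12), (10, 13), (10, 14), (10, 15), (11, 8), (11, 9), (11, 10), (11, 11), (11, 12), (11, 13), (11, 14), (11, 15)]
Unfold 5 (reflect across v@8): 64 holes -> [(4, 0), (4, 1), (4, 2), (4, 3), (4, 4), (4, 5), (4, 6), (4, 7), (4, 8), (4, 9), (4, 10), (4, 11), (4, 12), (4, 13), (4, 14), (4, 15), (5, 0), (5, 1), (5, 2), (5, 3), (5, 4), (5, 5), (5, 6), (5, 7), (5, 8), (5, 9), (5, 10), (5, 11), (5, 12), (5, 13), (5, 14), (5, 15), (10, 0), (10, 1), (10, 2), (10, 3), (10, 4), (10, 5), (10, 6), (10, 7), (10, 8), (10, 9), (10, 10), (10, 11), (10, 12), (10, 13), (10, 14), (10, 15), (11, 0), (11, 1), (11, 2), (11, 3), (11, 4), (11, 5), (11, 6), (11, 7), (11, 8), (11, 9), (11, 10), (11, 11), (11, 12), (11, 13), (11, 14), (11, 15)]
Holes: [(4, 0), (4, 1), (4, 2), (4, 3), (4, 4), (4, 5), (4, 6), (4, 7), (4, 8), (4, 9), (4, 10), (4, 11), (4, 12), (4, 13), (4, 14), (4, 15), (5, 0), (5, 1), (5, 2), (5, 3), (5, 4), (5, 5), (5, 6), (5, 7), (5, 8), (5, 9), (5, 10), (5, 11), (5, 12), (5, 13), (5, 14), (5, 15), (10, 0), (10, 1), (10, 2), (10, 3), (10, 4), (10, 5), (10, 6), (10, 7), (10, 8), (10, 9), (10, 10), (10, 11), (10, 12), (10, 13), (10, 14), (10, 15), (11, 0), (11, 1), (11, 2), (11, 3), (11, 4), (11, 5), (11, 6), (11, 7), (11, 8), (11, 9), (11, 10), (11, 11), (11, 12), (11, 13), (11, 14), (11, 15)]

Answer: yes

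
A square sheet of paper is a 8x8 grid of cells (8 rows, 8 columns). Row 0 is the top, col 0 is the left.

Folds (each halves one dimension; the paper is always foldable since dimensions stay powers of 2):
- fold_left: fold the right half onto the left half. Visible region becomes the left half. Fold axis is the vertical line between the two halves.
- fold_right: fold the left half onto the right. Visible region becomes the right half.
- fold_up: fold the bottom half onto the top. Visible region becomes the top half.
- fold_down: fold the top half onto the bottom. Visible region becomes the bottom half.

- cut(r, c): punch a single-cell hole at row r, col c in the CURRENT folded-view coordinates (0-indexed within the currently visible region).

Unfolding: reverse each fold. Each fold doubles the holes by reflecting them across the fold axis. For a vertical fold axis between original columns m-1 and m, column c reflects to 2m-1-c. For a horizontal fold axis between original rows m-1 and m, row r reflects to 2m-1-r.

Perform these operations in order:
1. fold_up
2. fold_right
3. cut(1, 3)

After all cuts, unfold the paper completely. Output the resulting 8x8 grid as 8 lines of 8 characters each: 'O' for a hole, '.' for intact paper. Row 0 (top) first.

Answer: ........
O......O
........
........
........
........
O......O
........

Derivation:
Op 1 fold_up: fold axis h@4; visible region now rows[0,4) x cols[0,8) = 4x8
Op 2 fold_right: fold axis v@4; visible region now rows[0,4) x cols[4,8) = 4x4
Op 3 cut(1, 3): punch at orig (1,7); cuts so far [(1, 7)]; region rows[0,4) x cols[4,8) = 4x4
Unfold 1 (reflect across v@4): 2 holes -> [(1, 0), (1, 7)]
Unfold 2 (reflect across h@4): 4 holes -> [(1, 0), (1, 7), (6, 0), (6, 7)]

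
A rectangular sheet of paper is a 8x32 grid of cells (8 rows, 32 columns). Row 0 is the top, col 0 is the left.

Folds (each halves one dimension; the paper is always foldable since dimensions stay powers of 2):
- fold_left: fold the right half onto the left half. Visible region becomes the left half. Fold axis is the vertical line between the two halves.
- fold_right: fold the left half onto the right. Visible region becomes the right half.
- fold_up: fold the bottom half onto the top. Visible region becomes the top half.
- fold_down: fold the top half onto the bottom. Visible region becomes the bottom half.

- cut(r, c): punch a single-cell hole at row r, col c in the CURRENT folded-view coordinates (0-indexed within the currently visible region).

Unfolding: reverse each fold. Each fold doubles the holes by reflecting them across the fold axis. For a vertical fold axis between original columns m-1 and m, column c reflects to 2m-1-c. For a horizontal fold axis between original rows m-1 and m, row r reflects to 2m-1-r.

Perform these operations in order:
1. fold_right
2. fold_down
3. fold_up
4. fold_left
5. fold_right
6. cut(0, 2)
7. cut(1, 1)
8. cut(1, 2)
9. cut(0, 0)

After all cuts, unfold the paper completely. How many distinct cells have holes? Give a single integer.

Answer: 128

Derivation:
Op 1 fold_right: fold axis v@16; visible region now rows[0,8) x cols[16,32) = 8x16
Op 2 fold_down: fold axis h@4; visible region now rows[4,8) x cols[16,32) = 4x16
Op 3 fold_up: fold axis h@6; visible region now rows[4,6) x cols[16,32) = 2x16
Op 4 fold_left: fold axis v@24; visible region now rows[4,6) x cols[16,24) = 2x8
Op 5 fold_right: fold axis v@20; visible region now rows[4,6) x cols[20,24) = 2x4
Op 6 cut(0, 2): punch at orig (4,22); cuts so far [(4, 22)]; region rows[4,6) x cols[20,24) = 2x4
Op 7 cut(1, 1): punch at orig (5,21); cuts so far [(4, 22), (5, 21)]; region rows[4,6) x cols[20,24) = 2x4
Op 8 cut(1, 2): punch at orig (5,22); cuts so far [(4, 22), (5, 21), (5, 22)]; region rows[4,6) x cols[20,24) = 2x4
Op 9 cut(0, 0): punch at orig (4,20); cuts so far [(4, 20), (4, 22), (5, 21), (5, 22)]; region rows[4,6) x cols[20,24) = 2x4
Unfold 1 (reflect across v@20): 8 holes -> [(4, 17), (4, 19), (4, 20), (4, 22), (5, 17), (5, 18), (5, 21), (5, 22)]
Unfold 2 (reflect across v@24): 16 holes -> [(4, 17), (4, 19), (4, 20), (4, 22), (4, 25), (4, 27), (4, 28), (4, 30), (5, 17), (5, 18), (5, 21), (5, 22), (5, 25), (5, 26), (5, 29), (5, 30)]
Unfold 3 (reflect across h@6): 32 holes -> [(4, 17), (4, 19), (4, 20), (4, 22), (4, 25), (4, 27), (4, 28), (4, 30), (5, 17), (5, 18), (5, 21), (5, 22), (5, 25), (5, 26), (5, 29), (5, 30), (6, 17), (6, 18), (6, 21), (6, 22), (6, 25), (6, 26), (6, 29), (6, 30), (7, 17), (7, 19), (7, 20), (7, 22), (7, 25), (7, 27), (7, 28), (7, 30)]
Unfold 4 (reflect across h@4): 64 holes -> [(0, 17), (0, 19), (0, 20), (0, 22), (0, 25), (0, 27), (0, 28), (0, 30), (1, 17), (1, 18), (1, 21), (1, 22), (1, 25), (1, 26), (1, 29), (1, 30), (2, 17), (2, 18), (2, 21), (2, 22), (2, 25), (2, 26), (2, 29), (2, 30), (3, 17), (3, 19), (3, 20), (3, 22), (3, 25), (3, 27), (3, 28), (3, 30), (4, 17), (4, 19), (4, 20), (4, 22), (4, 25), (4, 27), (4, 28), (4, 30), (5, 17), (5, 18), (5, 21), (5, 22), (5, 25), (5, 26), (5, 29), (5, 30), (6, 17), (6, 18), (6, 21), (6, 22), (6, 25), (6, 26), (6, 29), (6, 30), (7, 17), (7, 19), (7, 20), (7, 22), (7, 25), (7, 27), (7, 28), (7, 30)]
Unfold 5 (reflect across v@16): 128 holes -> [(0, 1), (0, 3), (0, 4), (0, 6), (0, 9), (0, 11), (0, 12), (0, 14), (0, 17), (0, 19), (0, 20), (0, 22), (0, 25), (0, 27), (0, 28), (0, 30), (1, 1), (1, 2), (1, 5), (1, 6), (1, 9), (1, 10), (1, 13), (1, 14), (1, 17), (1, 18), (1, 21), (1, 22), (1, 25), (1, 26), (1, 29), (1, 30), (2, 1), (2, 2), (2, 5), (2, 6), (2, 9), (2, 10), (2, 13), (2, 14), (2, 17), (2, 18), (2, 21), (2, 22), (2, 25), (2, 26), (2, 29), (2, 30), (3, 1), (3, 3), (3, 4), (3, 6), (3, 9), (3, 11), (3, 12), (3, 14), (3, 17), (3, 19), (3, 20), (3, 22), (3, 25), (3, 27), (3, 28), (3, 30), (4, 1), (4, 3), (4, 4), (4, 6), (4, 9), (4, 11), (4, 12), (4, 14), (4, 17), (4, 19), (4, 20), (4, 22), (4, 25), (4, 27), (4, 28), (4, 30), (5, 1), (5, 2), (5, 5), (5, 6), (5, 9), (5, 10), (5, 13), (5, 14), (5, 17), (5, 18), (5, 21), (5, 22), (5, 25), (5, 26), (5, 29), (5, 30), (6, 1), (6, 2), (6, 5), (6, 6), (6, 9), (6, 10), (6, 13), (6, 14), (6, 17), (6, 18), (6, 21), (6, 22), (6, 25), (6, 26), (6, 29), (6, 30), (7, 1), (7, 3), (7, 4), (7, 6), (7, 9), (7, 11), (7, 12), (7, 14), (7, 17), (7, 19), (7, 20), (7, 22), (7, 25), (7, 27), (7, 28), (7, 30)]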